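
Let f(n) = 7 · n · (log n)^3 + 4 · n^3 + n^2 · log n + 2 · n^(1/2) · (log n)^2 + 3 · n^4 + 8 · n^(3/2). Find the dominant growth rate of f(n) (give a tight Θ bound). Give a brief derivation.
f(n) ∈ Θ(n^4)

Compare the terms by growth order. For large n, n^a · (log n)^b dominates n^a' · (log n)^b' iff a > a', or (a = a' and b > b'). Ranking the 6 terms shows the dominant one is 3 · n^4. Hence f(n) ∈ Θ(n^4).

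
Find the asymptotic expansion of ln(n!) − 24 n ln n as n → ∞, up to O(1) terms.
ln(n!) − 24 n ln n = −23 n ln n − n + (1/2) ln(2π n) + O(1/n)

Stirling: ln((n)!) = n ln(n) − n + (1/2) ln(2π·n) + O(1/n).
Here n ln(n) = n ln n.
Subtract 24n ln n: leading term is (1 − 24) n ln n = −23 n ln n. The next term is −n. Then the (1/2) ln(2π·n) correction.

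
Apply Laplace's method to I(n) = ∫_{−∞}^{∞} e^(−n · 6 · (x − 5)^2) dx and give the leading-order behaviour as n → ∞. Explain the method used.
I(n) = sqrt(π/(6n))

Here φ(x) = 6 · (x − 5)^2 has its unique minimum at x* = 5 with φ(x*) = 0 and φ''(x*) = 12. Laplace's method gives
  I(n) ~ e^(−n φ(x*)) · sqrt(2π / (n · φ''(x*))) = sqrt(2π / (12n)) = sqrt(π/(6n)).
This is exact: substituting u = (x − 5)·sqrt(6n) gives I(n) = (1/sqrt(6n)) ∫_{−∞}^{∞} e^(−u^2) du = sqrt(π/(6n)).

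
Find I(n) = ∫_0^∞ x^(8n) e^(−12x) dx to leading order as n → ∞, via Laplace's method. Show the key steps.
I(n) ~ (sqrt(2π·8n) / 12) · (8n/(12e))^(8n)

Write the integrand as exp(8n ln x − 12x) and set f(x) = 8n ln x − 12x. Then f'(x) = 8n/x − 12 = 0 at x* = 8n/12, and f''(x*) = −8n/x*^2 = −12^2/(8n). Laplace's method (interior maximum) gives
  I(n) ~ e^(f(x*)) · sqrt(2π / |f''(x*)|)
        = exp(8n ln(8n/12) − 8n) · sqrt(2π · 8n / 12^2)
        = (8n/12)^(8n) e^(−8n) · sqrt(2π·8n) / 12
        = (sqrt(2π·8n) / 12) · (8n/(12e))^(8n).
This matches Γ(8n+1)/12^(8n+1) with Stirling applied to Γ.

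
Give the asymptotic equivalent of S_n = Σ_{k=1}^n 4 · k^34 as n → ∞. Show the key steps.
S_n ~ 4 · n^35 / 35

By integral comparison (Euler-Maclaurin), Σ_{k=1}^n 4 · k^34 = 4 · ∫_0^n x^34 dx + O(n^34) = 4 · n^35/35 + O(n^34). (Equivalently, Faulhaber's formula gives the same leading term.)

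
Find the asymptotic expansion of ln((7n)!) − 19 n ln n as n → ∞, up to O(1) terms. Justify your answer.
ln((7n)!) − 19 n ln n = −12 n ln n + 7(ln 7 − 1) n + (1/2) ln(2π·7n) + O(1/n)

Stirling: ln((7n)!) = 7n ln(7n) − 7n + (1/2) ln(2π·7n) + O(1/n).
Expand 7n ln(7n) = 7n (ln n + ln 7) = 7n ln n + 7n ln 7.
Subtract 19n ln n: leading term is (7 − 19) n ln n = −12 n ln n. The next term is 7n ln 7 − 7n = 7(ln 7 − 1) n. Then the (1/2) ln(2π·7n) correction.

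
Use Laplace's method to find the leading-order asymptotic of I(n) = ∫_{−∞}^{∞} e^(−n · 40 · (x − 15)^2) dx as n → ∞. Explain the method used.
I(n) = sqrt(π/(40n))

Here φ(x) = 40 · (x − 15)^2 has its unique minimum at x* = 15 with φ(x*) = 0 and φ''(x*) = 80. Laplace's method gives
  I(n) ~ e^(−n φ(x*)) · sqrt(2π / (n · φ''(x*))) = sqrt(2π / (80n)) = sqrt(π/(40n)).
This is exact: substituting u = (x − 15)·sqrt(40n) gives I(n) = (1/sqrt(40n)) ∫_{−∞}^{∞} e^(−u^2) du = sqrt(π/(40n)).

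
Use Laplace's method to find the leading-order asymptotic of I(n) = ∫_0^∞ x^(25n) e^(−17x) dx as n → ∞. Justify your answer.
I(n) ~ (sqrt(2π·25n) / 17) · (25n/(17e))^(25n)

Write the integrand as exp(25n ln x − 17x) and set f(x) = 25n ln x − 17x. Then f'(x) = 25n/x − 17 = 0 at x* = 25n/17, and f''(x*) = −25n/x*^2 = −17^2/(25n). Laplace's method (interior maximum) gives
  I(n) ~ e^(f(x*)) · sqrt(2π / |f''(x*)|)
        = exp(25n ln(25n/17) − 25n) · sqrt(2π · 25n / 17^2)
        = (25n/17)^(25n) e^(−25n) · sqrt(2π·25n) / 17
        = (sqrt(2π·25n) / 17) · (25n/(17e))^(25n).
This matches Γ(25n+1)/17^(25n+1) with Stirling applied to Γ.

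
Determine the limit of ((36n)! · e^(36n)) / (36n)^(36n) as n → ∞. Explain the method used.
lim = ∞

Stirling: (36n)! ~ sqrt(2π·36n) · (36n/e)^(36n). Hence
  (36n)! · e^(36n) / (36n)^(36n) ~ sqrt(2π·36n) = sqrt(2π·36) · sqrt(n) → ∞.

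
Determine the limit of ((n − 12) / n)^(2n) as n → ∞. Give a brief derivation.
lim = e^(−24)

Rewrite as (1 − 12/n)^(2n). By the standard limit (1 + x/n)^n → e^x, we have (1 − 12/n)^n → e^(−12), and raising to the 2nd power gives e^(−24).
More precisely, ln[(1 − 12/n)^(2n)] = 2n · ln(1 − 12/n) = 2n · (-12/n + O(1/n^2)) = -24 + O(1/n) → -24.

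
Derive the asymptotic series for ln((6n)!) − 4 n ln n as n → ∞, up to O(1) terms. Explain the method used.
ln((6n)!) − 4 n ln n = 2 n ln n + 6(ln 6 − 1) n + (1/2) ln(2π·6n) + O(1/n)

Stirling: ln((6n)!) = 6n ln(6n) − 6n + (1/2) ln(2π·6n) + O(1/n).
Expand 6n ln(6n) = 6n (ln n + ln 6) = 6n ln n + 6n ln 6.
Subtract 4n ln n: leading term is (6 − 4) n ln n = 2 n ln n. The next term is 6n ln 6 − 6n = 6(ln 6 − 1) n. Then the (1/2) ln(2π·6n) correction.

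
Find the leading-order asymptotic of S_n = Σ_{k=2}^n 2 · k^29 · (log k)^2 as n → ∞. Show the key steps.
S_n ~ n^30 · (log n)^2 / 15

By integral comparison, S_n = ∫_1^n 2 · x^29 · (log x)^2 dx + O(n^29 · (log n)^2). For the integral, the leading term of ∫_1^n x^29 (log x)^2 dx is n^30/30 · (log n)^2 (by repeated integration by parts; each step lowers the log-exponent and produces a relatively O(1/log n) correction). Hence S_n ~ n^30 · (log n)^2 / 15.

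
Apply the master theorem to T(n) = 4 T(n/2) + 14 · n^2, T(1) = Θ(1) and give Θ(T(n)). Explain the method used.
T(n) = Θ(n^2 log n)

log_2 4 = 2, and f(n) = 14 · n^2 = Θ(n^(log_2 4)). This is Case 2 of the master theorem: T(n) = Θ(f(n) · log n) = Θ(n^2 log n).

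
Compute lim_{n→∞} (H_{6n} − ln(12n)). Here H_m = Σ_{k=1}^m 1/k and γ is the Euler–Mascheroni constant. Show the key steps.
lim = −ln 2 + γ

By Euler-Maclaurin, H_m = ln m + γ + O(1/m). So
  H_{6n} − ln(12n) = ln(6n) + γ − ln(12n) + O(1/n)
                       = ln(6/12) + γ + O(1/n).
Hence the limit is ln(6/12) + γ (= −ln 2).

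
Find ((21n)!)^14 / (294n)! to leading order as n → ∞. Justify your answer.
((21n)!)^14/(294n)! ~ ((2π·21n)^(13/2) / sqrt(14)) · 14^(−14·21n)  →  0

Write N = 21n. Stirling: N! ~ sqrt(2π N)(N/e)^N and (14N)! ~ sqrt(2π·14N)·(14N/e)^(14N).
  (N!)^14/(14N)! ~ (2π N)^(14/2) (N/e)^(14N) / [sqrt(2π·14N) (14N/e)^(14N)]
     = (2π N)^(14/2) / sqrt(2π·14N) · (N/(14N))^(14N)
     = (2π N)^((14−1)/2) / sqrt(14) · 14^(−14N).
Since 14^14 > 1, the factor 14^(−14N) decays exponentially, so the ratio → 0. Substituting N = 21n gives the stated form.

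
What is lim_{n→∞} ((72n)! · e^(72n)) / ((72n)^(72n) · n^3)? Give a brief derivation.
lim = 0

Stirling: (72n)! ~ sqrt(2π·72n) · (72n/e)^(72n). Hence
  (72n)! · e^(72n) / (72n)^(72n) ~ sqrt(2π·72n).
Dividing by n^3: sqrt(2π·72n) / n^3 = sqrt(2π·72) · n^((1−6)/2), so the expression behaves like sqrt(2π·72) · n^((1−6)/2) → 0.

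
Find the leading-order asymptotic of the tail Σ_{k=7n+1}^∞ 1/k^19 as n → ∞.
Σ_{k>7n} 1/k^19 ~ 1/(18 · (7n)^18)

Compare to the integral: ∫_{7n}^∞ x^(−19) dx = [−x^(−18)/18]_{7n}^∞ = 1/((19−1)·(7n)^18). Euler-Maclaurin then gives
  Σ_{k>7n} 1/k^19 = ∫_{7n}^∞ dx/x^19 − 1/(2·(7n)^19) + O(1/(7n)^20).
(Equivalently this is ζ(19) − Σ_{k≤7n} 1/k^19.)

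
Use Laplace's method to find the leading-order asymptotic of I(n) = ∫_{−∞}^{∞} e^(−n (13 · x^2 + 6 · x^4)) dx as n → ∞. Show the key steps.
I(n) ~ sqrt(π/(13n))

φ(x) = 13 · x^2 + 6 · x^4 has its unique global minimum at x* = 0 (since φ'(x) = 26x + 24x^3 = 0 only at x = 0 for real x with both coefficients positive, and φ → ∞ as |x| → ∞). At x* = 0, φ(0) = 0 and φ''(0) = 26. Laplace's method then gives
  I(n) ~ sqrt(2π / (n · φ''(0))) · e^(−n φ(0)) = sqrt(2π / (26n)) = sqrt(π/(13n)).
The 6 · x^4 term contributes only at subleading order (an O(1/n) relative correction).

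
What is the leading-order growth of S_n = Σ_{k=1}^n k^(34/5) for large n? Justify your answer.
S_n ~ (5/39) · n^(39/5)

Integral comparison: Σ_{k=1}^n k^(34/5) = ∫_0^n x^(34/5) dx + O(n^(34/5)). The integral is n^(1 + 34/5) / (1 + 34/5) = n^((34+5)/5) / ((34+5)/5) = (5/39) · n^(39/5).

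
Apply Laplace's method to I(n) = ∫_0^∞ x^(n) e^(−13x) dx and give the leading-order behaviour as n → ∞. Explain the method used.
I(n) ~ (sqrt(2π·n) / 13) · (n/(13e))^(n)

Write the integrand as exp(n ln x − 13x) and set f(x) = n ln x − 13x. Then f'(x) = n/x − 13 = 0 at x* = n/13, and f''(x*) = −n/x*^2 = −13^2/(n). Laplace's method (interior maximum) gives
  I(n) ~ e^(f(x*)) · sqrt(2π / |f''(x*)|)
        = exp(n ln(n/13) − n) · sqrt(2π · n / 13^2)
        = (n/13)^(n) e^(−n) · sqrt(2π·n) / 13
        = (sqrt(2π·n) / 13) · (n/(13e))^(n).
This matches Γ(n+1)/13^(n+1) with Stirling applied to Γ.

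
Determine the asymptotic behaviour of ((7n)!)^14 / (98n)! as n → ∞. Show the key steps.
((7n)!)^14/(98n)! ~ ((2π·7n)^(13/2) / sqrt(14)) · 14^(−14·7n)  →  0

Write N = 7n. Stirling: N! ~ sqrt(2π N)(N/e)^N and (14N)! ~ sqrt(2π·14N)·(14N/e)^(14N).
  (N!)^14/(14N)! ~ (2π N)^(14/2) (N/e)^(14N) / [sqrt(2π·14N) (14N/e)^(14N)]
     = (2π N)^(14/2) / sqrt(2π·14N) · (N/(14N))^(14N)
     = (2π N)^((14−1)/2) / sqrt(14) · 14^(−14N).
Since 14^14 > 1, the factor 14^(−14N) decays exponentially, so the ratio → 0. Substituting N = 7n gives the stated form.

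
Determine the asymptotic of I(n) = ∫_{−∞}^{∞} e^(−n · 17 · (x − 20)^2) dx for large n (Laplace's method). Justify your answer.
I(n) = sqrt(π/(17n))

Here φ(x) = 17 · (x − 20)^2 has its unique minimum at x* = 20 with φ(x*) = 0 and φ''(x*) = 34. Laplace's method gives
  I(n) ~ e^(−n φ(x*)) · sqrt(2π / (n · φ''(x*))) = sqrt(2π / (34n)) = sqrt(π/(17n)).
This is exact: substituting u = (x − 20)·sqrt(17n) gives I(n) = (1/sqrt(17n)) ∫_{−∞}^{∞} e^(−u^2) du = sqrt(π/(17n)).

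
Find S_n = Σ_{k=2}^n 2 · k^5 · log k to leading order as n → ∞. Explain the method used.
S_n ~ n^6 log n / 3 − n^6 / 18

By integral comparison, S_n = ∫_1^n 2 · x^5 · log x dx + O(n^5 · log n). For the integral, ∫ x^5 log x dx = n^6 log n / 6 − n^6/36 (integration by parts). Hence S_n ~ n^6 log n / 3 − n^6 / 18.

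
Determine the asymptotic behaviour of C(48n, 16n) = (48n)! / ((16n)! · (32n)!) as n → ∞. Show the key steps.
C(48n, 16n) ~ (27/4)^(16n) · sqrt(3/(4π·16n))

Write N = 16n. Apply Stirling to each factorial:
  (3N)! ~ sqrt(2π·3N) · (3N/e)^(3N),
  N! ~ sqrt(2π N) · (N/e)^N,
  (2N)! ~ sqrt(2π·2N) · (2N/e)^(2N).
The exponential factors combine to (3N)^(3N) / (N^N · (2N)^(2N)) = 3^(3N)/2^(2N) = (3^3/2^2)^N = (27/4)^N.
The square-root prefactors combine to sqrt(2π·3N) / (sqrt(2π N)·sqrt(2π·2N)) = sqrt(3 / (2π·2·N)) = sqrt(3/(4π·16n)).
Substituting N = 16n: C(48n, 16n) ~ (27/4)^(16n) · sqrt(3/(4π·16n)).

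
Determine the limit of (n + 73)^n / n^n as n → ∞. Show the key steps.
lim = e^73

Rewrite as (1 + 73/n)^(n). By the standard limit (1 + x/n)^n → e^x, we have (1 + 73/n)^n → e^73, and raising to the 1st power gives e^73.
More precisely, ln[(1 + 73/n)^(n)] = n · ln(1 + 73/n) = n · (73/n + O(1/n^2)) = 73 + O(1/n) → 73.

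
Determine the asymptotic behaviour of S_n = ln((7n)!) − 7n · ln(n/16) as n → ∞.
S_n ~ 7n · (ln 112 − 1) + O(ln n)

Stirling: ln((7n)!) = 7n ln(7n) − 7n + O(ln n).
  S_n = 7n ln(7n) − 7n − 7n ln(n/16) + O(ln n)
      = 7n ln(7n) − 7n ln n + 7n ln 16 − 7n + O(ln n)
      = 7n ln 7 + 7n ln 16 − 7n + O(ln n)
      = 7n (ln 112 − 1) + O(ln n).
Numerically ln(112) − 1 ≈ 3.7185.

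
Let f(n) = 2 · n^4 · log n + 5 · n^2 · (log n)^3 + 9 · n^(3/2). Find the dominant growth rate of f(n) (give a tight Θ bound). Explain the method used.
f(n) ∈ Θ(n^4 · log n)

Compare the terms by growth order. For large n, n^a · (log n)^b dominates n^a' · (log n)^b' iff a > a', or (a = a' and b > b'). Ranking the 3 terms shows the dominant one is 2 · n^4 · log n. Hence f(n) ∈ Θ(n^4 · log n).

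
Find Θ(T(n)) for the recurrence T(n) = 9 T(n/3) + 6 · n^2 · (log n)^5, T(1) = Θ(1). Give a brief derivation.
T(n) = Θ(n^2 · (log n)^6)

Here log_3 9 = 2 and f(n) = 6 · n^2 · (log n)^5 = Θ(n^(log_3 9) · (log n)^5). This is the extended Case 2 of the master theorem (f matches the critical exponent up to log factors), giving T(n) = Θ(n^(log_3 9) · (log n)^(5+1)) = Θ(n^2 · (log n)^6).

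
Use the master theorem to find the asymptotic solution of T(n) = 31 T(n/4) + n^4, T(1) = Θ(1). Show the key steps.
T(n) = Θ(n^4)

log_4 31 ≈ 2.477. f(n) = n^4 dominates n^(log_4 31) since 4 > 2.477, and the regularity condition a·f(n/b) = 31·(n/4)^4 = (31/256)·n^4 ≤ c·f(n) holds with c = 31/256 ≈ 0.121 < 1. So this is Case 3: T(n) = Θ(f(n)) = Θ(n^4).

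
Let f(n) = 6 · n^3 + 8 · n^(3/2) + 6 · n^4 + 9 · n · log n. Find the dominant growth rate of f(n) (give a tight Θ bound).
f(n) ∈ Θ(n^4)

Compare the terms by growth order. For large n, n^a · (log n)^b dominates n^a' · (log n)^b' iff a > a', or (a = a' and b > b'). Ranking the 4 terms shows the dominant one is 6 · n^4. Hence f(n) ∈ Θ(n^4).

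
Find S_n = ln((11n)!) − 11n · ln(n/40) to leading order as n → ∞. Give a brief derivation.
S_n ~ 11n · (ln 440 − 1) + O(ln n)

Stirling: ln((11n)!) = 11n ln(11n) − 11n + O(ln n).
  S_n = 11n ln(11n) − 11n − 11n ln(n/40) + O(ln n)
      = 11n ln(11n) − 11n ln n + 11n ln 40 − 11n + O(ln n)
      = 11n ln 11 + 11n ln 40 − 11n + O(ln n)
      = 11n (ln 440 − 1) + O(ln n).
Numerically ln(440) − 1 ≈ 5.0868.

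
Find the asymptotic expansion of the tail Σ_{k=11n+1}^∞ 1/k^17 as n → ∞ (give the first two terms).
Σ_{k>11n} 1/k^17 = 1/(16 · (11n)^16) − 1/(2 · (11n)^17) + O(1/(11n)^18)

Compare to the integral: ∫_{11n}^∞ x^(−17) dx = [−x^(−16)/16]_{11n}^∞ = 1/((17−1)·(11n)^16). The Euler-Maclaurin correction adds −f(11n)/2 = −1/(2·(11n)^17). Euler-Maclaurin then gives
  Σ_{k>11n} 1/k^17 = ∫_{11n}^∞ dx/x^17 − 1/(2·(11n)^17) + O(1/(11n)^18).
(Equivalently this is ζ(17) − Σ_{k≤11n} 1/k^17.)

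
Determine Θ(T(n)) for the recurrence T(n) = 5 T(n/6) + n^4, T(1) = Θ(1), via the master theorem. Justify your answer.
T(n) = Θ(n^4)

log_6 5 ≈ 0.898. f(n) = n^4 dominates n^(log_6 5) since 4 > 0.898, and the regularity condition a·f(n/b) = 5·(n/6)^4 = (5/1296)·n^4 ≤ c·f(n) holds with c = 5/1296 ≈ 0.00386 < 1. So this is Case 3: T(n) = Θ(f(n)) = Θ(n^4).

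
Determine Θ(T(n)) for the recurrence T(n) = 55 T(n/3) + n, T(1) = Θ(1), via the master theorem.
T(n) = Θ(n^(log_3 55))

Master theorem: compare f(n) = n to n^(log_3 55) where log_3 55 ≈ 3.648. Since 1 < log_3 55, we have f(n) = O(n^(log_3 55 − ε)) for some ε > 0 — Case 1. Hence T(n) = Θ(n^(log_3 55)).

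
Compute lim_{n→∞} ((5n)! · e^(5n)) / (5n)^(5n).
lim = ∞

Stirling: (5n)! ~ sqrt(2π·5n) · (5n/e)^(5n). Hence
  (5n)! · e^(5n) / (5n)^(5n) ~ sqrt(2π·5n) = sqrt(2π·5) · sqrt(n) → ∞.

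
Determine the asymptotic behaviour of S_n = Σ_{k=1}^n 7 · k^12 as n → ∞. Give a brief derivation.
S_n ~ 7 · n^13 / 13

By integral comparison (Euler-Maclaurin), Σ_{k=1}^n 7 · k^12 = 7 · ∫_0^n x^12 dx + O(n^12) = 7 · n^13/13 + O(n^12). (Equivalently, Faulhaber's formula gives the same leading term.)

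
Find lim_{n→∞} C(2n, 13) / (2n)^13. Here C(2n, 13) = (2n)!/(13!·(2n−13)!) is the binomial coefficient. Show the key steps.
lim = 1/13! = 1/6227020800

With N = 2n → ∞: C(N, 13) / N^13 = [N(N−1)…(N−12)] / (13! · N^13) = (1/13!) · 1 · (1 − 1/(2n)) · … · (1 − 12/(2n)). Each factor → 1 as N → ∞, so the limit is 1/13! = 1/6227020800.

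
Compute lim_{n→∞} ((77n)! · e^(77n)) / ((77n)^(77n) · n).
lim = 0

Stirling: (77n)! ~ sqrt(2π·77n) · (77n/e)^(77n). Hence
  (77n)! · e^(77n) / (77n)^(77n) ~ sqrt(2π·77n).
Dividing by n: sqrt(2π·77n) / n = sqrt(2π·77) · n^((1−2)/2), so the expression behaves like sqrt(2π·77) · n^((1−2)/2) → 0.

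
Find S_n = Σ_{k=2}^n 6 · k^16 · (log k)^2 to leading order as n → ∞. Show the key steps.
S_n ~ 6 · n^17 · (log n)^2 / 17

By integral comparison, S_n = ∫_1^n 6 · x^16 · (log x)^2 dx + O(n^16 · (log n)^2). For the integral, the leading term of ∫_1^n x^16 (log x)^2 dx is n^17/17 · (log n)^2 (by repeated integration by parts; each step lowers the log-exponent and produces a relatively O(1/log n) correction). Hence S_n ~ 6 · n^17 · (log n)^2 / 17.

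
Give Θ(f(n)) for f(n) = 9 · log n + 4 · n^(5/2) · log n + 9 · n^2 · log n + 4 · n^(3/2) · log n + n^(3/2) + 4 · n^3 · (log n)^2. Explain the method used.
f(n) ∈ Θ(n^3 · (log n)^2)

Compare the terms by growth order. For large n, n^a · (log n)^b dominates n^a' · (log n)^b' iff a > a', or (a = a' and b > b'). Ranking the 6 terms shows the dominant one is 4 · n^3 · (log n)^2. Hence f(n) ∈ Θ(n^3 · (log n)^2).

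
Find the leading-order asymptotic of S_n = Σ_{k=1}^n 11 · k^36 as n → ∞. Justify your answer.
S_n ~ 11 · n^37 / 37

By integral comparison (Euler-Maclaurin), Σ_{k=1}^n 11 · k^36 = 11 · ∫_0^n x^36 dx + O(n^36) = 11 · n^37/37 + O(n^36). (Equivalently, Faulhaber's formula gives the same leading term.)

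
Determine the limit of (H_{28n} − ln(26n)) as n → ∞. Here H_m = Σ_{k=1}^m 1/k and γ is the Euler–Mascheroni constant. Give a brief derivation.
lim = ln(14/13) + γ

By Euler-Maclaurin, H_m = ln m + γ + O(1/m). So
  H_{28n} − ln(26n) = ln(28n) + γ − ln(26n) + O(1/n)
                       = ln(28/26) + γ + O(1/n).
Hence the limit is ln(28/26) + γ (= ln(14/13)).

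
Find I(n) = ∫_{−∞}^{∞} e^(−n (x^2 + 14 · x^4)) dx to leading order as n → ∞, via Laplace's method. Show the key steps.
I(n) ~ sqrt(π/n)

φ(x) = x^2 + 14 · x^4 has its unique global minimum at x* = 0 (since φ'(x) = 2x + 56x^3 = 0 only at x = 0 for real x with both coefficients positive, and φ → ∞ as |x| → ∞). At x* = 0, φ(0) = 0 and φ''(0) = 2. Laplace's method then gives
  I(n) ~ sqrt(2π / (n · φ''(0))) · e^(−n φ(0)) = sqrt(2π / (2n)) = sqrt(π/n).
The 14 · x^4 term contributes only at subleading order (an O(1/n) relative correction).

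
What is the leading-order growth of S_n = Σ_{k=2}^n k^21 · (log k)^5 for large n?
S_n ~ n^22 · (log n)^5 / 22

By integral comparison, S_n = ∫_1^n x^21 · (log x)^5 dx + O(n^21 · (log n)^5). For the integral, the leading term of ∫_1^n x^21 (log x)^5 dx is n^22/22 · (log n)^5 (by repeated integration by parts; each step lowers the log-exponent and produces a relatively O(1/log n) correction). Hence S_n ~ n^22 · (log n)^5 / 22.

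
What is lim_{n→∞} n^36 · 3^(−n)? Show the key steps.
lim = 0

Exponentials with base > 1 dominate every fixed polynomial: for any fixed c, n^c / 3^n → 0 as n → ∞ (e.g. by the ratio test, or by writing 3^n = e^(n ln 3) and noting e^(n ln 3) / n^c → ∞). Hence n^36 · 3^(−n) = n^36 / 3^n → 0.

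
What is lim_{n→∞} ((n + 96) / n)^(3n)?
lim = e^288

Rewrite as (1 + 96/n)^(3n). By the standard limit (1 + x/n)^n → e^x, we have (1 + 96/n)^n → e^96, and raising to the 3rd power gives e^288.
More precisely, ln[(1 + 96/n)^(3n)] = 3n · ln(1 + 96/n) = 3n · (96/n + O(1/n^2)) = 288 + O(1/n) → 288.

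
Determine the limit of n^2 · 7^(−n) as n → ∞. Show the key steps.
lim = 0

Exponentials with base > 1 dominate every fixed polynomial: for any fixed c, n^c / 7^n → 0 as n → ∞ (e.g. by the ratio test, or by writing 7^n = e^(n ln 7) and noting e^(n ln 7) / n^c → ∞). Hence n^2 · 7^(−n) = n^2 / 7^n → 0.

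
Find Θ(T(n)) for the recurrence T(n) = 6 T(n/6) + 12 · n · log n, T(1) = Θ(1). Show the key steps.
T(n) = Θ(n · (log n)^2)

Here log_6 6 = 1 and f(n) = 12 · n · log n = Θ(n^(log_6 6) · (log n)^1). This is the extended Case 2 of the master theorem (f matches the critical exponent up to log factors), giving T(n) = Θ(n^(log_6 6) · (log n)^(1+1)) = Θ(n · (log n)^2).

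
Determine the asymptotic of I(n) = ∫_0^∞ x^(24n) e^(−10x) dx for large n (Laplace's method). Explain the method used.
I(n) ~ (sqrt(2π·24n) / 10) · (24n/(10e))^(24n)

Write the integrand as exp(24n ln x − 10x) and set f(x) = 24n ln x − 10x. Then f'(x) = 24n/x − 10 = 0 at x* = 24n/10, and f''(x*) = −24n/x*^2 = −10^2/(24n). Laplace's method (interior maximum) gives
  I(n) ~ e^(f(x*)) · sqrt(2π / |f''(x*)|)
        = exp(24n ln(24n/10) − 24n) · sqrt(2π · 24n / 10^2)
        = (24n/10)^(24n) e^(−24n) · sqrt(2π·24n) / 10
        = (sqrt(2π·24n) / 10) · (24n/(10e))^(24n).
This matches Γ(24n+1)/10^(24n+1) with Stirling applied to Γ.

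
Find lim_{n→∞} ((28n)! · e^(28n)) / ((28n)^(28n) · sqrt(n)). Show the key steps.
lim = sqrt(2π·28)

Stirling: (28n)! ~ sqrt(2π·28n) · (28n/e)^(28n). Hence
  (28n)! · e^(28n) / (28n)^(28n) ~ sqrt(2π·28n).
Dividing by sqrt(n): sqrt(2π·28n) / sqrt(n) = sqrt(2π·28) · n^((1−1)/2), so the limit is sqrt(2π·28).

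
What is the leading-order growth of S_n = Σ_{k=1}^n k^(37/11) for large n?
S_n ~ (11/48) · n^(48/11)

Integral comparison: Σ_{k=1}^n k^(37/11) = ∫_0^n x^(37/11) dx + O(n^(37/11)). The integral is n^(1 + 37/11) / (1 + 37/11) = n^((37+11)/11) / ((37+11)/11) = (11/48) · n^(48/11).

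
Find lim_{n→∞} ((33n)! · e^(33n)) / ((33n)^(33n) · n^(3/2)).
lim = 0

Stirling: (33n)! ~ sqrt(2π·33n) · (33n/e)^(33n). Hence
  (33n)! · e^(33n) / (33n)^(33n) ~ sqrt(2π·33n).
Dividing by n^(3/2): sqrt(2π·33n) / n^(3/2) = sqrt(2π·33) · n^((1−3)/2), so the expression behaves like sqrt(2π·33) · n^((1−3)/2) → 0.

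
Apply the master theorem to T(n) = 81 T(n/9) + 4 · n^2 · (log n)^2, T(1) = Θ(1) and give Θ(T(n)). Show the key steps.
T(n) = Θ(n^2 · (log n)^3)

Here log_9 81 = 2 and f(n) = 4 · n^2 · (log n)^2 = Θ(n^(log_9 81) · (log n)^2). This is the extended Case 2 of the master theorem (f matches the critical exponent up to log factors), giving T(n) = Θ(n^(log_9 81) · (log n)^(2+1)) = Θ(n^2 · (log n)^3).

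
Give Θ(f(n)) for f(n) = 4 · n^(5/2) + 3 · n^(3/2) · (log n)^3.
f(n) ∈ Θ(n^(5/2))

Compare the terms by growth order. For large n, n^a · (log n)^b dominates n^a' · (log n)^b' iff a > a', or (a = a' and b > b'). Ranking the 2 terms shows the dominant one is 4 · n^(5/2). Hence f(n) ∈ Θ(n^(5/2)).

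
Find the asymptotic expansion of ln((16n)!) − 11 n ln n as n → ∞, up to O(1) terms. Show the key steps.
ln((16n)!) − 11 n ln n = 5 n ln n + 16(ln 16 − 1) n + (1/2) ln(2π·16n) + O(1/n)

Stirling: ln((16n)!) = 16n ln(16n) − 16n + (1/2) ln(2π·16n) + O(1/n).
Expand 16n ln(16n) = 16n (ln n + ln 16) = 16n ln n + 16n ln 16.
Subtract 11n ln n: leading term is (16 − 11) n ln n = 5 n ln n. The next term is 16n ln 16 − 16n = 16(ln 16 − 1) n. Then the (1/2) ln(2π·16n) correction.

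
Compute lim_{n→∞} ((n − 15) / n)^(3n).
lim = e^(−45)

Rewrite as (1 − 15/n)^(3n). By the standard limit (1 + x/n)^n → e^x, we have (1 − 15/n)^n → e^(−15), and raising to the 3rd power gives e^(−45).
More precisely, ln[(1 − 15/n)^(3n)] = 3n · ln(1 − 15/n) = 3n · (-15/n + O(1/n^2)) = -45 + O(1/n) → -45.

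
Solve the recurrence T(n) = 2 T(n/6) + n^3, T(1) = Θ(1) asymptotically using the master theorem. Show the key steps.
T(n) = Θ(n^3)

log_6 2 ≈ 0.387. f(n) = n^3 dominates n^(log_6 2) since 3 > 0.387, and the regularity condition a·f(n/b) = 2·(n/6)^3 = (2/216)·n^3 ≤ c·f(n) holds with c = 2/216 ≈ 0.00926 < 1. So this is Case 3: T(n) = Θ(f(n)) = Θ(n^3).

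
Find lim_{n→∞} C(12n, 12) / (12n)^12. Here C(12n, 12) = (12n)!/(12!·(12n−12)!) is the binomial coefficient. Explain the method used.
lim = 1/12! = 1/479001600

With N = 12n → ∞: C(N, 12) / N^12 = [N(N−1)…(N−11)] / (12! · N^12) = (1/12!) · 1 · (1 − 1/(12n)) · … · (1 − 11/(12n)). Each factor → 1 as N → ∞, so the limit is 1/12! = 1/479001600.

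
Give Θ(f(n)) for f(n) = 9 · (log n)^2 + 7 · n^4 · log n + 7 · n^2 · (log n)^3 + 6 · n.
f(n) ∈ Θ(n^4 · log n)

Compare the terms by growth order. For large n, n^a · (log n)^b dominates n^a' · (log n)^b' iff a > a', or (a = a' and b > b'). Ranking the 4 terms shows the dominant one is 7 · n^4 · log n. Hence f(n) ∈ Θ(n^4 · log n).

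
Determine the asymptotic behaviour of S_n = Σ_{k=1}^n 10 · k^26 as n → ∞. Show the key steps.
S_n ~ 10 · n^27 / 27

By integral comparison (Euler-Maclaurin), Σ_{k=1}^n 10 · k^26 = 10 · ∫_0^n x^26 dx + O(n^26) = 10 · n^27/27 + O(n^26). (Equivalently, Faulhaber's formula gives the same leading term.)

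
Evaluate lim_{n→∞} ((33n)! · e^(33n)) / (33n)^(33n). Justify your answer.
lim = ∞

Stirling: (33n)! ~ sqrt(2π·33n) · (33n/e)^(33n). Hence
  (33n)! · e^(33n) / (33n)^(33n) ~ sqrt(2π·33n) = sqrt(2π·33) · sqrt(n) → ∞.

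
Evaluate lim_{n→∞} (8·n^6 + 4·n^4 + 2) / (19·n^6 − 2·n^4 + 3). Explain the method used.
lim = 8/19

For large n the leading n^6 terms dominate both numerator and denominator. Dividing top and bottom by n^6, every other term tends to 0, leaving 8/19.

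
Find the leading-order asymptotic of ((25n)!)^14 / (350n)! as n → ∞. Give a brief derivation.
((25n)!)^14/(350n)! ~ ((2π·25n)^(13/2) / sqrt(14)) · 14^(−14·25n)  →  0

Write N = 25n. Stirling: N! ~ sqrt(2π N)(N/e)^N and (14N)! ~ sqrt(2π·14N)·(14N/e)^(14N).
  (N!)^14/(14N)! ~ (2π N)^(14/2) (N/e)^(14N) / [sqrt(2π·14N) (14N/e)^(14N)]
     = (2π N)^(14/2) / sqrt(2π·14N) · (N/(14N))^(14N)
     = (2π N)^((14−1)/2) / sqrt(14) · 14^(−14N).
Since 14^14 > 1, the factor 14^(−14N) decays exponentially, so the ratio → 0. Substituting N = 25n gives the stated form.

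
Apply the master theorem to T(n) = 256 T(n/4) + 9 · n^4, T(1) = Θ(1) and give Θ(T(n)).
T(n) = Θ(n^4 log n)

log_4 256 = 4, and f(n) = 9 · n^4 = Θ(n^(log_4 256)). This is Case 2 of the master theorem: T(n) = Θ(f(n) · log n) = Θ(n^4 log n).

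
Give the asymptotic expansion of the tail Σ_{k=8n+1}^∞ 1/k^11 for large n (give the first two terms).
Σ_{k>8n} 1/k^11 = 1/(10 · (8n)^10) − 1/(2 · (8n)^11) + O(1/(8n)^12)

Compare to the integral: ∫_{8n}^∞ x^(−11) dx = [−x^(−10)/10]_{8n}^∞ = 1/((11−1)·(8n)^10). The Euler-Maclaurin correction adds −f(8n)/2 = −1/(2·(8n)^11). Euler-Maclaurin then gives
  Σ_{k>8n} 1/k^11 = ∫_{8n}^∞ dx/x^11 − 1/(2·(8n)^11) + O(1/(8n)^12).
(Equivalently this is ζ(11) − Σ_{k≤8n} 1/k^11.)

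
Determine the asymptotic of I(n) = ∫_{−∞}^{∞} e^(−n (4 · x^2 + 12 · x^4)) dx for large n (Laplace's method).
I(n) ~ sqrt(π/(4n))

φ(x) = 4 · x^2 + 12 · x^4 has its unique global minimum at x* = 0 (since φ'(x) = 8x + 48x^3 = 0 only at x = 0 for real x with both coefficients positive, and φ → ∞ as |x| → ∞). At x* = 0, φ(0) = 0 and φ''(0) = 8. Laplace's method then gives
  I(n) ~ sqrt(2π / (n · φ''(0))) · e^(−n φ(0)) = sqrt(2π / (8n)) = sqrt(π/(4n)).
The 12 · x^4 term contributes only at subleading order (an O(1/n) relative correction).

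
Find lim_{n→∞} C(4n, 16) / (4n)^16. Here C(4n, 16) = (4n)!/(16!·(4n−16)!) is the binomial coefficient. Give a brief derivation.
lim = 1/16! = 1/20922789888000

With N = 4n → ∞: C(N, 16) / N^16 = [N(N−1)…(N−15)] / (16! · N^16) = (1/16!) · 1 · (1 − 1/(4n)) · … · (1 − 15/(4n)). Each factor → 1 as N → ∞, so the limit is 1/16! = 1/20922789888000.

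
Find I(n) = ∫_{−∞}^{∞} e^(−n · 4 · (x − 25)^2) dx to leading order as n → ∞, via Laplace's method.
I(n) = sqrt(π/(4n))

Here φ(x) = 4 · (x − 25)^2 has its unique minimum at x* = 25 with φ(x*) = 0 and φ''(x*) = 8. Laplace's method gives
  I(n) ~ e^(−n φ(x*)) · sqrt(2π / (n · φ''(x*))) = sqrt(2π / (8n)) = sqrt(π/(4n)).
This is exact: substituting u = (x − 25)·sqrt(4n) gives I(n) = (1/sqrt(4n)) ∫_{−∞}^{∞} e^(−u^2) du = sqrt(π/(4n)).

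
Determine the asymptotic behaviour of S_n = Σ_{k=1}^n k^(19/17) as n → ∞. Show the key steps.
S_n ~ (17/36) · n^(36/17)

Integral comparison: Σ_{k=1}^n k^(19/17) = ∫_0^n x^(19/17) dx + O(n^(19/17)). The integral is n^(1 + 19/17) / (1 + 19/17) = n^((19+17)/17) / ((19+17)/17) = (17/36) · n^(36/17).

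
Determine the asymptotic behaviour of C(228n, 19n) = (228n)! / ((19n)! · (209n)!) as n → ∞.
C(228n, 19n) ~ (8916100448256/285311670611)^(19n) · sqrt(6/(11π·19n))

Write N = 19n. Apply Stirling to each factorial:
  (12N)! ~ sqrt(2π·12N) · (12N/e)^(12N),
  N! ~ sqrt(2π N) · (N/e)^N,
  (11N)! ~ sqrt(2π·11N) · (11N/e)^(11N).
The exponential factors combine to (12N)^(12N) / (N^N · (11N)^(11N)) = 12^(12N)/11^(11N) = (12^12/11^11)^N = (8916100448256/285311670611)^N.
The square-root prefactors combine to sqrt(2π·12N) / (sqrt(2π N)·sqrt(2π·11N)) = sqrt(12 / (2π·11·N)) = sqrt(6/(11π·19n)).
Substituting N = 19n: C(228n, 19n) ~ (8916100448256/285311670611)^(19n) · sqrt(6/(11π·19n)).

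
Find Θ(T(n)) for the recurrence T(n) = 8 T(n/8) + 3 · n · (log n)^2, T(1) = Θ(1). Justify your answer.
T(n) = Θ(n · (log n)^3)

Here log_8 8 = 1 and f(n) = 3 · n · (log n)^2 = Θ(n^(log_8 8) · (log n)^2). This is the extended Case 2 of the master theorem (f matches the critical exponent up to log factors), giving T(n) = Θ(n^(log_8 8) · (log n)^(2+1)) = Θ(n · (log n)^3).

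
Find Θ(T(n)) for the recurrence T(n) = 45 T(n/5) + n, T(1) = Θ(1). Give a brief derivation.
T(n) = Θ(n^(log_5 45))

Master theorem: compare f(n) = n to n^(log_5 45) where log_5 45 ≈ 2.365. Since 1 < log_5 45, we have f(n) = O(n^(log_5 45 − ε)) for some ε > 0 — Case 1. Hence T(n) = Θ(n^(log_5 45)).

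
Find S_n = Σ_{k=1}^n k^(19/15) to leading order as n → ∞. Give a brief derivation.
S_n ~ (15/34) · n^(34/15)

Integral comparison: Σ_{k=1}^n k^(19/15) = ∫_0^n x^(19/15) dx + O(n^(19/15)). The integral is n^(1 + 19/15) / (1 + 19/15) = n^((19+15)/15) / ((19+15)/15) = (15/34) · n^(34/15).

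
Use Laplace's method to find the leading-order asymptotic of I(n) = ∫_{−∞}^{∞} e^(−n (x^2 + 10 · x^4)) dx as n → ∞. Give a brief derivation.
I(n) ~ sqrt(π/n)

φ(x) = x^2 + 10 · x^4 has its unique global minimum at x* = 0 (since φ'(x) = 2x + 40x^3 = 0 only at x = 0 for real x with both coefficients positive, and φ → ∞ as |x| → ∞). At x* = 0, φ(0) = 0 and φ''(0) = 2. Laplace's method then gives
  I(n) ~ sqrt(2π / (n · φ''(0))) · e^(−n φ(0)) = sqrt(2π / (2n)) = sqrt(π/n).
The 10 · x^4 term contributes only at subleading order (an O(1/n) relative correction).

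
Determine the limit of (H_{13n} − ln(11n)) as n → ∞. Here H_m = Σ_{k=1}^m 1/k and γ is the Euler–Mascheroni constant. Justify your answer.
lim = ln(13/11) + γ

By Euler-Maclaurin, H_m = ln m + γ + O(1/m). So
  H_{13n} − ln(11n) = ln(13n) + γ − ln(11n) + O(1/n)
                       = ln(13/11) + γ + O(1/n).
Hence the limit is ln(13/11) + γ.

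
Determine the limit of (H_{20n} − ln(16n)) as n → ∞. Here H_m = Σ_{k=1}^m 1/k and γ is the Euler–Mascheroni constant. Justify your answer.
lim = ln(5/4) + γ

By Euler-Maclaurin, H_m = ln m + γ + O(1/m). So
  H_{20n} − ln(16n) = ln(20n) + γ − ln(16n) + O(1/n)
                       = ln(20/16) + γ + O(1/n).
Hence the limit is ln(20/16) + γ (= ln(5/4)).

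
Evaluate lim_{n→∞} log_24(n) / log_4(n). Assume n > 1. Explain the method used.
lim = ln(4) / ln(24) = log_24(4)

Change of base: log_24(n) = ln n / ln 24 and log_4(n) = ln n / ln 4. The ratio is (ln n / ln 24) · (ln 4 / ln n) = ln 4 / ln 24, a constant independent of n. So the limit is ln 4 / ln 24 = log_24(4).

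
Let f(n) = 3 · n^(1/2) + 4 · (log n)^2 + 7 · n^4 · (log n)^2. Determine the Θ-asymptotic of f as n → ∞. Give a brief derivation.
f(n) ∈ Θ(n^4 · (log n)^2)

Compare the terms by growth order. For large n, n^a · (log n)^b dominates n^a' · (log n)^b' iff a > a', or (a = a' and b > b'). Ranking the 3 terms shows the dominant one is 7 · n^4 · (log n)^2. Hence f(n) ∈ Θ(n^4 · (log n)^2).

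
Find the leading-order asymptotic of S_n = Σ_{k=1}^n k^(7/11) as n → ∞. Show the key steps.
S_n ~ (11/18) · n^(18/11)

Integral comparison: Σ_{k=1}^n k^(7/11) = ∫_0^n x^(7/11) dx + O(n^(7/11)). The integral is n^(1 + 7/11) / (1 + 7/11) = n^((7+11)/11) / ((7+11)/11) = (11/18) · n^(18/11).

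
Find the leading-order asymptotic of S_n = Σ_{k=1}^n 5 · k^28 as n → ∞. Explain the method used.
S_n ~ 5 · n^29 / 29

By integral comparison (Euler-Maclaurin), Σ_{k=1}^n 5 · k^28 = 5 · ∫_0^n x^28 dx + O(n^28) = 5 · n^29/29 + O(n^28). (Equivalently, Faulhaber's formula gives the same leading term.)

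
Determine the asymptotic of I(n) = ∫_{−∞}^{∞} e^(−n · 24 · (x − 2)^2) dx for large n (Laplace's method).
I(n) = sqrt(π/(24n))

Here φ(x) = 24 · (x − 2)^2 has its unique minimum at x* = 2 with φ(x*) = 0 and φ''(x*) = 48. Laplace's method gives
  I(n) ~ e^(−n φ(x*)) · sqrt(2π / (n · φ''(x*))) = sqrt(2π / (48n)) = sqrt(π/(24n)).
This is exact: substituting u = (x − 2)·sqrt(24n) gives I(n) = (1/sqrt(24n)) ∫_{−∞}^{∞} e^(−u^2) du = sqrt(π/(24n)).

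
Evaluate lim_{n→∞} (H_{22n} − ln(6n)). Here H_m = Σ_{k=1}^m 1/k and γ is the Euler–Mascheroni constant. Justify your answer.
lim = ln(11/3) + γ

By Euler-Maclaurin, H_m = ln m + γ + O(1/m). So
  H_{22n} − ln(6n) = ln(22n) + γ − ln(6n) + O(1/n)
                       = ln(22/6) + γ + O(1/n).
Hence the limit is ln(22/6) + γ (= ln(11/3)).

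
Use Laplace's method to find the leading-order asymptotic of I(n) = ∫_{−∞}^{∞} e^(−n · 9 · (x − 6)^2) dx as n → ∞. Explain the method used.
I(n) = sqrt(π/(9n))

Here φ(x) = 9 · (x − 6)^2 has its unique minimum at x* = 6 with φ(x*) = 0 and φ''(x*) = 18. Laplace's method gives
  I(n) ~ e^(−n φ(x*)) · sqrt(2π / (n · φ''(x*))) = sqrt(2π / (18n)) = sqrt(π/(9n)).
This is exact: substituting u = (x − 6)·sqrt(9n) gives I(n) = (1/sqrt(9n)) ∫_{−∞}^{∞} e^(−u^2) du = sqrt(π/(9n)).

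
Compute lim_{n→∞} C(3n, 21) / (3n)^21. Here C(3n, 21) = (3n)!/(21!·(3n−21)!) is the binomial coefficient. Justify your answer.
lim = 1/21! = 1/51090942171709440000

With N = 3n → ∞: C(N, 21) / N^21 = [N(N−1)…(N−20)] / (21! · N^21) = (1/21!) · 1 · (1 − 1/(3n)) · … · (1 − 20/(3n)). Each factor → 1 as N → ∞, so the limit is 1/21! = 1/51090942171709440000.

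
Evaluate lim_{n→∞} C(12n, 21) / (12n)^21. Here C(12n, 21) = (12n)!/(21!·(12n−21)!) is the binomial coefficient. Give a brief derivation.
lim = 1/21! = 1/51090942171709440000

With N = 12n → ∞: C(N, 21) / N^21 = [N(N−1)…(N−20)] / (21! · N^21) = (1/21!) · 1 · (1 − 1/(12n)) · … · (1 − 20/(12n)). Each factor → 1 as N → ∞, so the limit is 1/21! = 1/51090942171709440000.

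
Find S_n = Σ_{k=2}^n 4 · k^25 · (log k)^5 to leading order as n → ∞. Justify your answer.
S_n ~ 2 · n^26 · (log n)^5 / 13

By integral comparison, S_n = ∫_1^n 4 · x^25 · (log x)^5 dx + O(n^25 · (log n)^5). For the integral, the leading term of ∫_1^n x^25 (log x)^5 dx is n^26/26 · (log n)^5 (by repeated integration by parts; each step lowers the log-exponent and produces a relatively O(1/log n) correction). Hence S_n ~ 2 · n^26 · (log n)^5 / 13.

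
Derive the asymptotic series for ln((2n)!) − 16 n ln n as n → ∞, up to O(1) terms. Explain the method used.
ln((2n)!) − 16 n ln n = −14 n ln n + 2(ln 2 − 1) n + (1/2) ln(2π·2n) + O(1/n)

Stirling: ln((2n)!) = 2n ln(2n) − 2n + (1/2) ln(2π·2n) + O(1/n).
Expand 2n ln(2n) = 2n (ln n + ln 2) = 2n ln n + 2n ln 2.
Subtract 16n ln n: leading term is (2 − 16) n ln n = −14 n ln n. The next term is 2n ln 2 − 2n = 2(ln 2 − 1) n. Then the (1/2) ln(2π·2n) correction.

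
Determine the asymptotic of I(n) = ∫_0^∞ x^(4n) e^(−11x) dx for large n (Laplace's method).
I(n) ~ (sqrt(2π·4n) / 11) · (4n/(11e))^(4n)

Write the integrand as exp(4n ln x − 11x) and set f(x) = 4n ln x − 11x. Then f'(x) = 4n/x − 11 = 0 at x* = 4n/11, and f''(x*) = −4n/x*^2 = −11^2/(4n). Laplace's method (interior maximum) gives
  I(n) ~ e^(f(x*)) · sqrt(2π / |f''(x*)|)
        = exp(4n ln(4n/11) − 4n) · sqrt(2π · 4n / 11^2)
        = (4n/11)^(4n) e^(−4n) · sqrt(2π·4n) / 11
        = (sqrt(2π·4n) / 11) · (4n/(11e))^(4n).
This matches Γ(4n+1)/11^(4n+1) with Stirling applied to Γ.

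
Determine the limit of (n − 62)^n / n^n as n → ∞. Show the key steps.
lim = e^(−62)

Rewrite as (1 − 62/n)^(n). By the standard limit (1 + x/n)^n → e^x, we have (1 − 62/n)^n → e^(−62), and raising to the 1st power gives e^(−62).
More precisely, ln[(1 − 62/n)^(n)] = n · ln(1 − 62/n) = n · (-62/n + O(1/n^2)) = -62 + O(1/n) → -62.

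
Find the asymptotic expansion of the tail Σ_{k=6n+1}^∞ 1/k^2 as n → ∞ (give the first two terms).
Σ_{k>6n} 1/k^2 = 1/(1 · (6n)) − 1/(2 · (6n)^2) + O(1/(6n)^3)

Compare to the integral: ∫_{6n}^∞ x^(−2) dx = [−x^(−1)/1]_{6n}^∞ = 1/((2−1)·(6n)). The Euler-Maclaurin correction adds −f(6n)/2 = −1/(2·(6n)^2). Euler-Maclaurin then gives
  Σ_{k>6n} 1/k^2 = ∫_{6n}^∞ dx/x^2 − 1/(2·(6n)^2) + O(1/(6n)^3).
(Equivalently this is ζ(2) − Σ_{k≤6n} 1/k^2.)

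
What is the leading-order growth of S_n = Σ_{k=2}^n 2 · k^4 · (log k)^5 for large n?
S_n ~ 2 · n^5 · (log n)^5 / 5

By integral comparison, S_n = ∫_1^n 2 · x^4 · (log x)^5 dx + O(n^4 · (log n)^5). For the integral, the leading term of ∫_1^n x^4 (log x)^5 dx is n^5/5 · (log n)^5 (by repeated integration by parts; each step lowers the log-exponent and produces a relatively O(1/log n) correction). Hence S_n ~ 2 · n^5 · (log n)^5 / 5.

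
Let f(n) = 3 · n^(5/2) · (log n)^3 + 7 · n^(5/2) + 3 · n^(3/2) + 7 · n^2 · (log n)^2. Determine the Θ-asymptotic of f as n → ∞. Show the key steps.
f(n) ∈ Θ(n^(5/2) · (log n)^3)

Compare the terms by growth order. For large n, n^a · (log n)^b dominates n^a' · (log n)^b' iff a > a', or (a = a' and b > b'). Ranking the 4 terms shows the dominant one is 3 · n^(5/2) · (log n)^3. Hence f(n) ∈ Θ(n^(5/2) · (log n)^3).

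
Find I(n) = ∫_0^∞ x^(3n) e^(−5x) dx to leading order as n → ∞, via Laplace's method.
I(n) ~ (sqrt(2π·3n) / 5) · (3n/(5e))^(3n)

Write the integrand as exp(3n ln x − 5x) and set f(x) = 3n ln x − 5x. Then f'(x) = 3n/x − 5 = 0 at x* = 3n/5, and f''(x*) = −3n/x*^2 = −5^2/(3n). Laplace's method (interior maximum) gives
  I(n) ~ e^(f(x*)) · sqrt(2π / |f''(x*)|)
        = exp(3n ln(3n/5) − 3n) · sqrt(2π · 3n / 5^2)
        = (3n/5)^(3n) e^(−3n) · sqrt(2π·3n) / 5
        = (sqrt(2π·3n) / 5) · (3n/(5e))^(3n).
This matches Γ(3n+1)/5^(3n+1) with Stirling applied to Γ.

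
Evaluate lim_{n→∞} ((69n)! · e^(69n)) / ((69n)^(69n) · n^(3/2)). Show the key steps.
lim = 0

Stirling: (69n)! ~ sqrt(2π·69n) · (69n/e)^(69n). Hence
  (69n)! · e^(69n) / (69n)^(69n) ~ sqrt(2π·69n).
Dividing by n^(3/2): sqrt(2π·69n) / n^(3/2) = sqrt(2π·69) · n^((1−3)/2), so the expression behaves like sqrt(2π·69) · n^((1−3)/2) → 0.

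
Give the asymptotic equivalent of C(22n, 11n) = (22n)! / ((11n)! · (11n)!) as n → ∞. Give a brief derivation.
C(22n, 11n) ~ (4)^(11n) · sqrt(1/(π·11n))

Write N = 11n. Apply Stirling to each factorial:
  (2N)! ~ sqrt(2π·2N) · (2N/e)^(2N),
  N! ~ sqrt(2π N) · (N/e)^N,
  (1N)! ~ sqrt(2π·1N) · (1N/e)^(1N).
The exponential factors combine to (2N)^(2N) / (N^N · (1N)^(1N)) = 2^(2N)/1^(1N) = (2^2/1^1)^N = (4)^N.
The square-root prefactors combine to sqrt(2π·2N) / (sqrt(2π N)·sqrt(2π·1N)) = sqrt(2 / (2π·1·N)) = sqrt(1/(π·11n)).
Substituting N = 11n: C(22n, 11n) ~ (4)^(11n) · sqrt(1/(π·11n)).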